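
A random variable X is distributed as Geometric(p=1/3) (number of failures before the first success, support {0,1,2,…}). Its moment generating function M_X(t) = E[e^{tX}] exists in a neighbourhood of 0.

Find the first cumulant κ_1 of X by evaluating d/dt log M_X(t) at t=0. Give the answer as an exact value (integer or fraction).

M_X(t) = 1/(3*(1 - 2*e^(t)/3))
K_X(t) = log M_X(t) = -log(1 - 2*e^(t)/3) - log(3)
dK/dt = -2*e^(t)/(2*e^(t) - 3)

κ_1 = dK/dt |_{t=0} = 2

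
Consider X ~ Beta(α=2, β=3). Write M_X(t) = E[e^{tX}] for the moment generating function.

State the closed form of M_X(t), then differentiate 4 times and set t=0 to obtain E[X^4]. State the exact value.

M_X(t) = ₁F₁(2; 5; t)
M^(4)(t) = ₁F₁(6; 9; t)/14

E[X^4] = M^(4)(0) = 1/14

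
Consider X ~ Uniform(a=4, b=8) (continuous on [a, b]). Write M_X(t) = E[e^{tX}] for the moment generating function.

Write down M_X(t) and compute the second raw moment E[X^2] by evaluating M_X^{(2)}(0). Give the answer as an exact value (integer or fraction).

E[X^2] = M′′(0) = 112/3

M_X(t) = (e^(8*t) - e^(4*t))/(4*t)
M′(t) = (8*t*e^(8*t) - 4*t*e^(4*t) - e^(8*t) + e^(4*t))/(4*t^2)
M′′(t) = (32*t^2*e^(8*t) - 8*t^2*e^(4*t) - 8*t*e^(8*t) + 4*t*e^(4*t) + e^(8*t) - e^(4*t))/(2*t^3)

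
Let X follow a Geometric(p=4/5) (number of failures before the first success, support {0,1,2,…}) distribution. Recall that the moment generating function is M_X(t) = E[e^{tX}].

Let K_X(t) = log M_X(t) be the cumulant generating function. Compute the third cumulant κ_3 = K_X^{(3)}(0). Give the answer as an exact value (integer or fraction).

κ_3 = K^(3)(0) = 15/32

M_X(t) = 4/(5*(1 - e^(t)/5))
K_X(t) = log M_X(t) = -log(1 - e^(t)/5) - log(5) + 2*log(2)
K^(3)(t) = (-5*e^(2*t) - 25*e^(t))/(e^(3*t) - 15*e^(2*t) + 75*e^(t) - 125)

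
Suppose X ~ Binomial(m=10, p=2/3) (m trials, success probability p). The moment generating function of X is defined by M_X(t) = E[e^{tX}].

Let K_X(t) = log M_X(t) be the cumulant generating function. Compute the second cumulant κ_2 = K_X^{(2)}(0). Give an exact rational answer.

M_X(t) = (2*e^(t)/3 + 1/3)^10
K_X(t) = log M_X(t) = 10*log(2*e^(t)/3 + 1/3)
dK/dt = 20*e^(t)/(2*e^(t) + 1)
d^2K/dt^2 = 20*e^(t)/(4*e^(2*t) + 4*e^(t) + 1)

κ_2 = d^2K/dt^2 |_{t=0} = 20/9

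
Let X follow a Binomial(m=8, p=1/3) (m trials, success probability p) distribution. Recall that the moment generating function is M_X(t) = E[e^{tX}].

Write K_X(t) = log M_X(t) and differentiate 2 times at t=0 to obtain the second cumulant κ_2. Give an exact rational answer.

κ_2 = D^2[K](0) = 16/9

M_X(t) = (e^(t)/3 + 2/3)^8
K_X(t) = log M_X(t) = 8*log(e^(t)/3 + 2/3)
D^2[K](t) = 16*e^(t)/(e^(2*t) + 4*e^(t) + 4)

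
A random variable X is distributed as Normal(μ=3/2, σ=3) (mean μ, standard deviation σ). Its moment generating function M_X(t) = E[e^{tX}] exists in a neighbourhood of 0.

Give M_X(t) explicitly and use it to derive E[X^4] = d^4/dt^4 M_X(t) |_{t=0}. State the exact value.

M_X(t) = e^(9*t^2/2 + 3*t/2)

E[X^4] = D^4[M](0) = 5913/16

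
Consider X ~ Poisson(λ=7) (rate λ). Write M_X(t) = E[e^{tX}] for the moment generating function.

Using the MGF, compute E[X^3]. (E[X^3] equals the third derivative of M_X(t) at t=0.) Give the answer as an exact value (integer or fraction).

E[X^3] = d^3M/dt^3 |_{t=0} = 497

M_X(t) = e^(7*e^(t) - 7)
dM/dt = 7*e^(-7)*e^(t)*e^(7*e^(t))
d^2M/dt^2 = (49*e^(2*t)*e^(7*e^(t)) + 7*e^(t)*e^(7*e^(t)))*e^(-7)
d^3M/dt^3 = (343*e^(3*t)*e^(7*e^(t)) + 147*e^(2*t)*e^(7*e^(t)) + 7*e^(t)*e^(7*e^(t)))*e^(-7)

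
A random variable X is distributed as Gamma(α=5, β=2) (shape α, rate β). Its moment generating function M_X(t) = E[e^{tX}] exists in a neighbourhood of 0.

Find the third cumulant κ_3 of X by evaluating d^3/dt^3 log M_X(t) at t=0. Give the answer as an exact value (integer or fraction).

κ_3 = D^3[K](0) = 5/4

M_X(t) = 32/(2 - t)^5
K_X(t) = log M_X(t) = -5*log(2 - t) + 5*log(2)
D^3[K](t) = -10/(t^3 - 6*t^2 + 12*t - 8)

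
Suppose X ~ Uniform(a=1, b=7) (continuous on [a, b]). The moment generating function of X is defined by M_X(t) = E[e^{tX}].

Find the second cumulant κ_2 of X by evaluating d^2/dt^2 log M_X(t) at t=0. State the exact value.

M_X(t) = (e^(7*t) - e^(t))/(6*t)
K_X(t) = log M_X(t) = -log(t) + log(e^(7*t) - e^(t)) - log(6)
K′(t) = (7*t*e^(6*t) - t - e^(6*t) + 1)/(t*e^(6*t) - t)
K′′(t) = (-36*t^2*e^(6*t) + e^(12*t) - 2*e^(6*t) + 1)/(t^2*e^(12*t) - 2*t^2*e^(6*t) + t^2)

κ_2 = K′′(0) = 3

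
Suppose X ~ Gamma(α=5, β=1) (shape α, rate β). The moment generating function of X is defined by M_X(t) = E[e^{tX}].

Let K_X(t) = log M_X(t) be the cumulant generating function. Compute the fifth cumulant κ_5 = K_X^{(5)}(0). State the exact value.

κ_5 = d^5K/dt^5 |_{t=0} = 120

M_X(t) = (1 - t)^(-5)
K_X(t) = log M_X(t) = -5*log(1 - t)
dK/dt = -5/(t - 1)
d^2K/dt^2 = 5/(t^2 - 2*t + 1)
d^3K/dt^3 = -10/(t^3 - 3*t^2 + 3*t - 1)
d^4K/dt^4 = 30/(t^4 - 4*t^3 + 6*t^2 - 4*t + 1)
d^5K/dt^5 = -120/(t^5 - 5*t^4 + 10*t^3 - 10*t^2 + 5*t - 1)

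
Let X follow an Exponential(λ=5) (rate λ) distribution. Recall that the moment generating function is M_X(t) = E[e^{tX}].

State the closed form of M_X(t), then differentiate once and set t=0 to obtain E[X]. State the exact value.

E[X] = dM/dt |_{t=0} = 1/5

M_X(t) = 5/(5 - t)
dM/dt = 5/(t^2 - 10*t + 25)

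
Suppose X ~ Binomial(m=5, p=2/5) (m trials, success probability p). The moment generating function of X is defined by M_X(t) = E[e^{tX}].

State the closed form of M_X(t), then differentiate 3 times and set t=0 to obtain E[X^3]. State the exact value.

E[X^3] = D^3[M](0) = 386/25

M_X(t) = (2*e^(t)/5 + 3/5)^5
D^3[M](t) = 32*e^(5*t)/25 + 3072*e^(4*t)/625 + 3888*e^(3*t)/625 + 1728*e^(2*t)/625 + 162*e^(t)/625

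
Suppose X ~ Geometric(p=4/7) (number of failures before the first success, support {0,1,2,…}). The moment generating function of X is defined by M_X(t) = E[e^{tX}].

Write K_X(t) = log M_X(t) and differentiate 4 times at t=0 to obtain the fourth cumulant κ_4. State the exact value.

κ_4 = D^4[K](0) = 1491/128

M_X(t) = 4/(7*(1 - 3*e^(t)/7))
K_X(t) = log M_X(t) = -log(1 - 3*e^(t)/7) - log(7) + 2*log(2)
D^4[K](t) = (189*e^(3*t) + 1764*e^(2*t) + 1029*e^(t))/(81*e^(4*t) - 756*e^(3*t) + 2646*e^(2*t) - 4116*e^(t) + 2401)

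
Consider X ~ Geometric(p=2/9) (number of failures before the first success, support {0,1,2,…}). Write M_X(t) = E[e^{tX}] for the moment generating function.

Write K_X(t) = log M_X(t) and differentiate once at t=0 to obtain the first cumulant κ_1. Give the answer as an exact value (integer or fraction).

κ_1 = D[K](0) = 7/2

M_X(t) = 2/(9*(1 - 7*e^(t)/9))
K_X(t) = log M_X(t) = -log(1 - 7*e^(t)/9) - 2*log(3) + log(2)
D[K](t) = -7*e^(t)/(7*e^(t) - 9)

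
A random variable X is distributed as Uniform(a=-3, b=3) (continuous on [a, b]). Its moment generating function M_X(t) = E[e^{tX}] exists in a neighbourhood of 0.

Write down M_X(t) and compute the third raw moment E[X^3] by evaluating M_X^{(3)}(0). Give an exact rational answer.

E[X^3] = M^(3)(0) = 0

M_X(t) = (e^(3*t) - e^(-3*t))/(6*t)
M^(3)(t) = (9*t^3*e^(6*t) + 9*t^3 - 9*t^2*e^(6*t) + 9*t^2 + 6*t*e^(6*t) + 6*t - 2*e^(6*t) + 2)*e^(-3*t)/(2*t^4)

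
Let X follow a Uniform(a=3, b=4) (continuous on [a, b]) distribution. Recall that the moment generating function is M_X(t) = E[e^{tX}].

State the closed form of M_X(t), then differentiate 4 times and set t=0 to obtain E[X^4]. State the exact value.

E[X^4] = M′′′′(0) = 781/5

M_X(t) = (e^(4*t) - e^(3*t))/t
M′(t) = (4*t*e^(4*t) - 3*t*e^(3*t) - e^(4*t) + e^(3*t))/t^2
M′′(t) = (16*t^2*e^(4*t) - 9*t^2*e^(3*t) - 8*t*e^(4*t) + 6*t*e^(3*t) + 2*e^(4*t) - 2*e^(3*t))/t^3
M′′′(t) = (64*t^3*e^(4*t) - 27*t^3*e^(3*t) - 48*t^2*e^(4*t) + 27*t^2*e^(3*t) + 24*t*e^(4*t) - 18*t*e^(3*t) - 6*e^(4*t) + 6*e^(3*t))/t^4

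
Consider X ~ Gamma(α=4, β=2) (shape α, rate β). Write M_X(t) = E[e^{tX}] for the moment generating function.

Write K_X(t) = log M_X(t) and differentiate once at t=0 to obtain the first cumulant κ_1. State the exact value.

M_X(t) = 16/(2 - t)^4
K_X(t) = log M_X(t) = -4*log(2 - t) + 4*log(2)
dK/dt = -4/(t - 2)

κ_1 = dK/dt |_{t=0} = 2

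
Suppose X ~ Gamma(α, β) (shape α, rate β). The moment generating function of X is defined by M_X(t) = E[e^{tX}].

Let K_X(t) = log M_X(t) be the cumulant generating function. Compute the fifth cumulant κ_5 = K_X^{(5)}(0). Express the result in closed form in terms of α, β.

κ_5 = D^5[K](0) = 24*α/β^5

M_X(t) = (β/(β - t))^α
K_X(t) = log M_X(t) = α*(log(β) - log(β - t))
D^5[K](t) = -24*α/(-β^5 + 5*β^4*t - 10*β^3*t^2 + 10*β^2*t^3 - 5*β*t^4 + t^5)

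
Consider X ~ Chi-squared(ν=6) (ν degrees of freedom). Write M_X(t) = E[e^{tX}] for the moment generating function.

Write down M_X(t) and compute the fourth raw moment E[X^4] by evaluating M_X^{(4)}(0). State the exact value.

M_X(t) = (1 - 2*t)^(-3)
dM/dt = 6/(16*t^4 - 32*t^3 + 24*t^2 - 8*t + 1)
d^2M/dt^2 = -48/(32*t^5 - 80*t^4 + 80*t^3 - 40*t^2 + 10*t - 1)
d^3M/dt^3 = 480/(64*t^6 - 192*t^5 + 240*t^4 - 160*t^3 + 60*t^2 - 12*t + 1)
d^4M/dt^4 = -5760/(128*t^7 - 448*t^6 + 672*t^5 - 560*t^4 + 280*t^3 - 84*t^2 + 14*t - 1)

E[X^4] = d^4M/dt^4 |_{t=0} = 5760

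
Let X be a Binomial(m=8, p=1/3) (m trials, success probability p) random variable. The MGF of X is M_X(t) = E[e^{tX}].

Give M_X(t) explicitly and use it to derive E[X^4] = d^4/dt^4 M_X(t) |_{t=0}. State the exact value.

E[X^4] = M′′′′(0) = 3824/27

M_X(t) = (e^(t)/3 + 2/3)^8
M′(t) = 8*e^(8*t)/6561 + 112*e^(7*t)/6561 + 224*e^(6*t)/2187 + 2240*e^(5*t)/6561 + 4480*e^(4*t)/6561 + 1792*e^(3*t)/2187 + 3584*e^(2*t)/6561 + 1024*e^(t)/6561
M′′(t) = 64*e^(8*t)/6561 + 784*e^(7*t)/6561 + 448*e^(6*t)/729 + 11200*e^(5*t)/6561 + 17920*e^(4*t)/6561 + 1792*e^(3*t)/729 + 7168*e^(2*t)/6561 + 1024*e^(t)/6561
M′′′(t) = 512*e^(8*t)/6561 + 5488*e^(7*t)/6561 + 896*e^(6*t)/243 + 56000*e^(5*t)/6561 + 71680*e^(4*t)/6561 + 1792*e^(3*t)/243 + 14336*e^(2*t)/6561 + 1024*e^(t)/6561
M′′′′(t) = 4096*e^(8*t)/6561 + 38416*e^(7*t)/6561 + 1792*e^(6*t)/81 + 280000*e^(5*t)/6561 + 286720*e^(4*t)/6561 + 1792*e^(3*t)/81 + 28672*e^(2*t)/6561 + 1024*e^(t)/6561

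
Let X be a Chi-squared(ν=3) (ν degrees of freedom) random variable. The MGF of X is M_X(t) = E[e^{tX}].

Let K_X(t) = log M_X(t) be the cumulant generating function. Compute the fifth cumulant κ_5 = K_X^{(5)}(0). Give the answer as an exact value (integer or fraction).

M_X(t) = (1 - 2*t)^(-3/2)
K_X(t) = log M_X(t) = -3*log(1 - 2*t)/2
K′(t) = -3/(2*t - 1)
K′′(t) = 6/(4*t^2 - 4*t + 1)
K′′′(t) = -24/(8*t^3 - 12*t^2 + 6*t - 1)
K′′′′(t) = 144/(16*t^4 - 32*t^3 + 24*t^2 - 8*t + 1)
K′′′′′(t) = -1152/(32*t^5 - 80*t^4 + 80*t^3 - 40*t^2 + 10*t - 1)

κ_5 = K′′′′′(0) = 1152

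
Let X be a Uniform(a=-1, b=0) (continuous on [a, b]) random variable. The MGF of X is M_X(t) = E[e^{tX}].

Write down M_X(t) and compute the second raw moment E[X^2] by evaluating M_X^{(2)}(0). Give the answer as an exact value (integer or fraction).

E[X^2] = M^(2)(0) = 1/3

M_X(t) = (1 - e^(-t))/t
M^(2)(t) = (-t^2 - 2*t + 2*e^(t) - 2)*e^(-t)/t^3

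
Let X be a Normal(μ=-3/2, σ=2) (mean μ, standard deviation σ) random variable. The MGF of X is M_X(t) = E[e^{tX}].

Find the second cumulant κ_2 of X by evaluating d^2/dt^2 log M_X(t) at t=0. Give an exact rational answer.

κ_2 = D^2[K](0) = 4

M_X(t) = e^(2*t^2 - 3*t/2)
K_X(t) = log M_X(t) = 2*t^2 - 3*t/2
D^2[K](t) = 4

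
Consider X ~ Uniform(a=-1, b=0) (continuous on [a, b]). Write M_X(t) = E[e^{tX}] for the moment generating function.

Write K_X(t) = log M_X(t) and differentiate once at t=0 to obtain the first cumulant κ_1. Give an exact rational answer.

κ_1 = dK/dt |_{t=0} = -1/2

M_X(t) = (1 - e^(-t))/t
K_X(t) = log M_X(t) = -log(t) + log(1 - e^(-t))
dK/dt = (t - e^(t) + 1)/(t*e^(t) - t)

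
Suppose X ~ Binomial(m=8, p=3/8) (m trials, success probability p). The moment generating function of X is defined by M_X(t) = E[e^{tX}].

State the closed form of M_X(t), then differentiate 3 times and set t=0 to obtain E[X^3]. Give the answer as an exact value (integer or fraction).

M_X(t) = (3*e^(t)/8 + 5/8)^8

E[X^3] = d^3M/dt^3 |_{t=0} = 1419/32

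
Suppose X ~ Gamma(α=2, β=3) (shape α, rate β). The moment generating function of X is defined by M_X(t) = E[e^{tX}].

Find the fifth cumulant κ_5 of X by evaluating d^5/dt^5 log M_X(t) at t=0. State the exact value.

κ_5 = d^5K/dt^5 |_{t=0} = 16/81

M_X(t) = 9/(3 - t)^2
K_X(t) = log M_X(t) = -2*log(3 - t) + 2*log(3)
dK/dt = -2/(t - 3)
d^2K/dt^2 = 2/(t^2 - 6*t + 9)
d^3K/dt^3 = -4/(t^3 - 9*t^2 + 27*t - 27)
d^4K/dt^4 = 12/(t^4 - 12*t^3 + 54*t^2 - 108*t + 81)
d^5K/dt^5 = -48/(t^5 - 15*t^4 + 90*t^3 - 270*t^2 + 405*t - 243)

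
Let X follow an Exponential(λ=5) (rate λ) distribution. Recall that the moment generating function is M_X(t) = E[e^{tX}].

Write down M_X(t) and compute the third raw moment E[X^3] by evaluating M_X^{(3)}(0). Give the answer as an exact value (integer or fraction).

E[X^3] = M′′′(0) = 6/125

M_X(t) = 5/(5 - t)
M′(t) = 5/(t^2 - 10*t + 25)
M′′(t) = -10/(t^3 - 15*t^2 + 75*t - 125)
M′′′(t) = 30/(t^4 - 20*t^3 + 150*t^2 - 500*t + 625)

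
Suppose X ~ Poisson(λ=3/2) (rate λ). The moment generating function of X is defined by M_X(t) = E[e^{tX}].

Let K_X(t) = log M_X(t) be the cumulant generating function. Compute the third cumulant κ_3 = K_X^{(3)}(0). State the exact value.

M_X(t) = e^(3*e^(t)/2 - 3/2)
K_X(t) = log M_X(t) = 3*e^(t)/2 - 3/2
dK/dt = 3*e^(t)/2
d^2K/dt^2 = 3*e^(t)/2
d^3K/dt^3 = 3*e^(t)/2

κ_3 = d^3K/dt^3 |_{t=0} = 3/2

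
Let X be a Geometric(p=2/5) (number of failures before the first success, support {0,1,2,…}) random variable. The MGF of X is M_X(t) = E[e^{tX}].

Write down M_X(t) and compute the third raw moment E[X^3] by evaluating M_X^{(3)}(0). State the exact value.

M_X(t) = 2/(5*(1 - 3*e^(t)/5))
D^3[M](t) = (54*e^(3*t) + 360*e^(2*t) + 150*e^(t))/(81*e^(4*t) - 540*e^(3*t) + 1350*e^(2*t) - 1500*e^(t) + 625)

E[X^3] = D^3[M](0) = 141/4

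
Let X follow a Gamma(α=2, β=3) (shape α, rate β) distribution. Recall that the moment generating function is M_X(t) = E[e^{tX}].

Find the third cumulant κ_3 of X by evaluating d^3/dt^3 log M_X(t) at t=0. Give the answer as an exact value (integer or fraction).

κ_3 = K^(3)(0) = 4/27

M_X(t) = 9/(3 - t)^2
K_X(t) = log M_X(t) = -2*log(3 - t) + 2*log(3)
K^(3)(t) = -4/(t^3 - 9*t^2 + 27*t - 27)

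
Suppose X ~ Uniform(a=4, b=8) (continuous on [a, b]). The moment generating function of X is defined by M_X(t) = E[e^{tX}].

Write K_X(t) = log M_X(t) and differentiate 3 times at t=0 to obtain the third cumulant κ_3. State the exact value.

M_X(t) = (e^(8*t) - e^(4*t))/(4*t)
K_X(t) = log M_X(t) = -log(t) + log(e^(8*t) - e^(4*t)) - 2*log(2)
K′(t) = (8*t*e^(4*t) - 4*t - e^(4*t) + 1)/(t*e^(4*t) - t)
K′′(t) = (-16*t^2*e^(4*t) + e^(8*t) - 2*e^(4*t) + 1)/(t^2*e^(8*t) - 2*t^2*e^(4*t) + t^2)
K′′′(t) = (64*t^3*e^(8*t) + 64*t^3*e^(4*t) - 2*e^(12*t) + 6*e^(8*t) - 6*e^(4*t) + 2)/(t^3*e^(12*t) - 3*t^3*e^(8*t) + 3*t^3*e^(4*t) - t^3)

κ_3 = K′′′(0) = 0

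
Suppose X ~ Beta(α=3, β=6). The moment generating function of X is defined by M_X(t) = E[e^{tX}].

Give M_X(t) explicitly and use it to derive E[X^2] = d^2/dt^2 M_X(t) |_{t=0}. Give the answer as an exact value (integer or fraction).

E[X^2] = M′′(0) = 2/15

M_X(t) = ₁F₁(3; 9; t)
M′(t) = ₁F₁(4; 10; t)/3
M′′(t) = 2*₁F₁(5; 11; t)/15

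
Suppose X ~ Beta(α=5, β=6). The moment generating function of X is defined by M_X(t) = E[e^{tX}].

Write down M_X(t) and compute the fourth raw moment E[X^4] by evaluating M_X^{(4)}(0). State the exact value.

E[X^4] = M^(4)(0) = 10/143

M_X(t) = ₁F₁(5; 11; t)
M^(4)(t) = 10*₁F₁(9; 15; t)/143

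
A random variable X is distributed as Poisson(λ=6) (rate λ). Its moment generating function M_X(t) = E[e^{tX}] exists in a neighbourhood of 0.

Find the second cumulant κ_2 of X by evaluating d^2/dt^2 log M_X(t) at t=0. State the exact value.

κ_2 = d^2K/dt^2 |_{t=0} = 6

M_X(t) = e^(6*e^(t) - 6)
K_X(t) = log M_X(t) = 6*e^(t) - 6
dK/dt = 6*e^(t)
d^2K/dt^2 = 6*e^(t)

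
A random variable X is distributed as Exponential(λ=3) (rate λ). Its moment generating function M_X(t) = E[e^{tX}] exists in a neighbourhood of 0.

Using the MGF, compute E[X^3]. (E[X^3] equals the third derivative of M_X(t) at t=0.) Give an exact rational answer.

M_X(t) = 3/(3 - t)
dM/dt = 3/(t^2 - 6*t + 9)
d^2M/dt^2 = -6/(t^3 - 9*t^2 + 27*t - 27)
d^3M/dt^3 = 18/(t^4 - 12*t^3 + 54*t^2 - 108*t + 81)

E[X^3] = d^3M/dt^3 |_{t=0} = 2/9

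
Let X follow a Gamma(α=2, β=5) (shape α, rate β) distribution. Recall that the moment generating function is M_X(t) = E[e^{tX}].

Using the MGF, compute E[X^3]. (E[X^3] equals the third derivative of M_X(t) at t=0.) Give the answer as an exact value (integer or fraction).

E[X^3] = D^3[M](0) = 24/125

M_X(t) = 25/(5 - t)^2
D^3[M](t) = -600/(t^5 - 25*t^4 + 250*t^3 - 1250*t^2 + 3125*t - 3125)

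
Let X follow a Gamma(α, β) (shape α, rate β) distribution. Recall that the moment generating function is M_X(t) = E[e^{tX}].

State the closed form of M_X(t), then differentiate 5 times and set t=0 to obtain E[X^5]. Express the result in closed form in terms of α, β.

M_X(t) = (β/(β - t))^α

E[X^5] = D^5[M](0) = α*(α^4 + 10*α^3 + 35*α^2 + 50*α + 24)/β^5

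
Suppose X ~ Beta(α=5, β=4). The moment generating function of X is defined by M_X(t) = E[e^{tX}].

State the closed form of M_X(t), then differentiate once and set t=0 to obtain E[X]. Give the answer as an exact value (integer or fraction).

E[X] = M′(0) = 5/9

M_X(t) = ₁F₁(5; 9; t)
M′(t) = 5*₁F₁(6; 10; t)/9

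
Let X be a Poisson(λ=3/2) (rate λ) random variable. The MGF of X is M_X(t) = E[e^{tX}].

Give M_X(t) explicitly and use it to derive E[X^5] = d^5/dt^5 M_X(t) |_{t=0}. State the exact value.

M_X(t) = e^(3*e^(t)/2 - 3/2)
D^5[M](t) = (243*e^(5*t)*e^(3*e^(t)/2) + 1620*e^(4*t)*e^(3*e^(t)/2) + 2700*e^(3*t)*e^(3*e^(t)/2) + 1080*e^(2*t)*e^(3*e^(t)/2) + 48*e^(t)*e^(3*e^(t)/2))*e^(-3/2)/32

E[X^5] = D^5[M](0) = 5691/32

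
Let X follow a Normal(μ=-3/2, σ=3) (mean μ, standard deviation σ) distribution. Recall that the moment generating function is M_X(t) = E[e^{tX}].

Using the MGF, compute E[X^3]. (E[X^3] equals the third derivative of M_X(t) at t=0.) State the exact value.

M_X(t) = e^(9*t^2/2 - 3*t/2)
M^(3)(t) = (5832*t^3*e^(9*t^2/2) - 2916*t^2*e^(9*t^2/2) + 2430*t*e^(9*t^2/2) - 351*e^(9*t^2/2))*e^(-3*t/2)/8

E[X^3] = M^(3)(0) = -351/8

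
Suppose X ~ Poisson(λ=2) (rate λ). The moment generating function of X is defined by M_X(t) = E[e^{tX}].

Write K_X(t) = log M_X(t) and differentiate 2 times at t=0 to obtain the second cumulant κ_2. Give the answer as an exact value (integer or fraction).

κ_2 = K^(2)(0) = 2

M_X(t) = e^(2*e^(t) - 2)
K_X(t) = log M_X(t) = 2*e^(t) - 2
K^(2)(t) = 2*e^(t)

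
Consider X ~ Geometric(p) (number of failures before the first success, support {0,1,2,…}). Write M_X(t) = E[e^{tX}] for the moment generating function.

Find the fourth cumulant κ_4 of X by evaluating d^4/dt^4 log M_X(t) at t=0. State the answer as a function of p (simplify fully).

M_X(t) = p/(-(1 - p)*e^(t) + 1)
K_X(t) = log M_X(t) = log(p) - log(-(1 - p)*e^(t) + 1)
K′(t) = (-p*e^(t) + e^(t))/(p*e^(t) - e^(t) + 1)
K′′(t) = (-p*e^(t) + e^(t))/(p^2*e^(2*t) - 2*p*e^(2*t) + 2*p*e^(t) + e^(2*t) - 2*e^(t) + 1)

κ_4 = K′′′′(0) = (-p^3 + 7*p^2 - 12*p + 6)/p^4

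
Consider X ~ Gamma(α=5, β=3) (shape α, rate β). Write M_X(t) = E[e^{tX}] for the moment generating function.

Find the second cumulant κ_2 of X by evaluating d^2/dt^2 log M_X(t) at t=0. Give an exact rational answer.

M_X(t) = 243/(3 - t)^5
K_X(t) = log M_X(t) = -5*log(3 - t) + 5*log(3)
D^2[K](t) = 5/(t^2 - 6*t + 9)

κ_2 = D^2[K](0) = 5/9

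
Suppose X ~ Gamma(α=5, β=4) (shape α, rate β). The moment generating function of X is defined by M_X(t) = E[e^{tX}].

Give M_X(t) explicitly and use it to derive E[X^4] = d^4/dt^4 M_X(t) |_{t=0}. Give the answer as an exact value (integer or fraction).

E[X^4] = M′′′′(0) = 105/16

M_X(t) = 1024/(4 - t)^5
M′(t) = 5120/(t^6 - 24*t^5 + 240*t^4 - 1280*t^3 + 3840*t^2 - 6144*t + 4096)
M′′(t) = -30720/(t^7 - 28*t^6 + 336*t^5 - 2240*t^4 + 8960*t^3 - 21504*t^2 + 28672*t - 16384)
M′′′(t) = 215040/(t^8 - 32*t^7 + 448*t^6 - 3584*t^5 + 17920*t^4 - 57344*t^3 + 114688*t^2 - 131072*t + 65536)
M′′′′(t) = -1720320/(t^9 - 36*t^8 + 576*t^7 - 5376*t^6 + 32256*t^5 - 129024*t^4 + 344064*t^3 - 589824*t^2 + 589824*t - 262144)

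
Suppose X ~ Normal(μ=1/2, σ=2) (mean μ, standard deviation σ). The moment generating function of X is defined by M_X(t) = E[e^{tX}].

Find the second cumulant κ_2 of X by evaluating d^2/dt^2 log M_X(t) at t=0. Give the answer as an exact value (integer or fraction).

M_X(t) = e^(2*t^2 + t/2)
K_X(t) = log M_X(t) = 2*t^2 + t/2
dK/dt = 4*t + 1/2
d^2K/dt^2 = 4

κ_2 = d^2K/dt^2 |_{t=0} = 4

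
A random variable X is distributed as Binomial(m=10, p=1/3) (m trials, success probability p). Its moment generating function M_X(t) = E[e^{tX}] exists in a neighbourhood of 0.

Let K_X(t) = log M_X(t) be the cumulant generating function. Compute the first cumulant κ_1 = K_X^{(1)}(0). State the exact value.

M_X(t) = (e^(t)/3 + 2/3)^10
K_X(t) = log M_X(t) = 10*log(e^(t)/3 + 2/3)
K^(1)(t) = 10*e^(t)/(e^(t) + 2)

κ_1 = K^(1)(0) = 10/3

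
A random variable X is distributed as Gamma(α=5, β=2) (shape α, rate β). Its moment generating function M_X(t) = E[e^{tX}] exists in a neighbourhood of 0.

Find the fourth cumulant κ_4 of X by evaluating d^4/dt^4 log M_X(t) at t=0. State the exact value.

M_X(t) = 32/(2 - t)^5
K_X(t) = log M_X(t) = -5*log(2 - t) + 5*log(2)
D^4[K](t) = 30/(t^4 - 8*t^3 + 24*t^2 - 32*t + 16)

κ_4 = D^4[K](0) = 15/8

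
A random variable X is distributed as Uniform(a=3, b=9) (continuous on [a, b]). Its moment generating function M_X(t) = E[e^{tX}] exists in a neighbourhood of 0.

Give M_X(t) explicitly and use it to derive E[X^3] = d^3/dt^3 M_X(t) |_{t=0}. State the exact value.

E[X^3] = d^3M/dt^3 |_{t=0} = 270

M_X(t) = (e^(9*t) - e^(3*t))/(6*t)
dM/dt = (9*t*e^(9*t) - 3*t*e^(3*t) - e^(9*t) + e^(3*t))/(6*t^2)
d^2M/dt^2 = (81*t^2*e^(9*t) - 9*t^2*e^(3*t) - 18*t*e^(9*t) + 6*t*e^(3*t) + 2*e^(9*t) - 2*e^(3*t))/(6*t^3)
d^3M/dt^3 = (243*t^3*e^(9*t) - 9*t^3*e^(3*t) - 81*t^2*e^(9*t) + 9*t^2*e^(3*t) + 18*t*e^(9*t) - 6*t*e^(3*t) - 2*e^(9*t) + 2*e^(3*t))/(2*t^4)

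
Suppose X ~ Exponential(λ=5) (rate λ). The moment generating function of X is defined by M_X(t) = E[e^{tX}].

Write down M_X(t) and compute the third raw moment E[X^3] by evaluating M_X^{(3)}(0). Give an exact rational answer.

M_X(t) = 5/(5 - t)
D^3[M](t) = 30/(t^4 - 20*t^3 + 150*t^2 - 500*t + 625)

E[X^3] = D^3[M](0) = 6/125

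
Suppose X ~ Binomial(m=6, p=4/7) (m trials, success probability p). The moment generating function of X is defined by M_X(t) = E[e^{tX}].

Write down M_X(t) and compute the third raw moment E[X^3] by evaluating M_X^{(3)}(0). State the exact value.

M_X(t) = (4*e^(t)/7 + 3/7)^6
M′(t) = 24576*e^(6*t)/117649 + 92160*e^(5*t)/117649 + 138240*e^(4*t)/117649 + 103680*e^(3*t)/117649 + 38880*e^(2*t)/117649 + 5832*e^(t)/117649
M′′(t) = 147456*e^(6*t)/117649 + 460800*e^(5*t)/117649 + 552960*e^(4*t)/117649 + 311040*e^(3*t)/117649 + 77760*e^(2*t)/117649 + 5832*e^(t)/117649
M′′′(t) = 884736*e^(6*t)/117649 + 2304000*e^(5*t)/117649 + 2211840*e^(4*t)/117649 + 933120*e^(3*t)/117649 + 155520*e^(2*t)/117649 + 5832*e^(t)/117649

E[X^3] = M′′′(0) = 18936/343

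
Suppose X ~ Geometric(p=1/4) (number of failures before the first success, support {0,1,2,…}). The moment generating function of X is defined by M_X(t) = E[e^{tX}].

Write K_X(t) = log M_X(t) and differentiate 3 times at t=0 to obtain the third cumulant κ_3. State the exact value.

κ_3 = K^(3)(0) = 84

M_X(t) = 1/(4*(1 - 3*e^(t)/4))
K_X(t) = log M_X(t) = -log(1 - 3*e^(t)/4) - 2*log(2)
K^(3)(t) = (-36*e^(2*t) - 48*e^(t))/(27*e^(3*t) - 108*e^(2*t) + 144*e^(t) - 64)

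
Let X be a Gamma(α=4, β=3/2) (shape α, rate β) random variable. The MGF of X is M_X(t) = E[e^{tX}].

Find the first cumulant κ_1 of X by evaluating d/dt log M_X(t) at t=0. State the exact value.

M_X(t) = 81/(16*(3/2 - t)^4)
K_X(t) = log M_X(t) = -4*log(3/2 - t) - 4*log(2) + 4*log(3)
K′(t) = -8/(2*t - 3)

κ_1 = K′(0) = 8/3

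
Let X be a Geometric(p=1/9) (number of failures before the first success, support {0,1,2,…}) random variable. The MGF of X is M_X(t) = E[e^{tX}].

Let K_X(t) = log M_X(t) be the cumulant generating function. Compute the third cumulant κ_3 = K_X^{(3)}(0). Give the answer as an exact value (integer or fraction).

M_X(t) = 1/(9*(1 - 8*e^(t)/9))
K_X(t) = log M_X(t) = -log(1 - 8*e^(t)/9) - 2*log(3)
D^3[K](t) = (-576*e^(2*t) - 648*e^(t))/(512*e^(3*t) - 1728*e^(2*t) + 1944*e^(t) - 729)

κ_3 = D^3[K](0) = 1224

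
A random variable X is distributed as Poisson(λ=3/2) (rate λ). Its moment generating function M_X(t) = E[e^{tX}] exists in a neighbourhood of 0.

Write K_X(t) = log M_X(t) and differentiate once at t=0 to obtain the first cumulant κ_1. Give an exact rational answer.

κ_1 = dK/dt |_{t=0} = 3/2

M_X(t) = e^(3*e^(t)/2 - 3/2)
K_X(t) = log M_X(t) = 3*e^(t)/2 - 3/2
dK/dt = 3*e^(t)/2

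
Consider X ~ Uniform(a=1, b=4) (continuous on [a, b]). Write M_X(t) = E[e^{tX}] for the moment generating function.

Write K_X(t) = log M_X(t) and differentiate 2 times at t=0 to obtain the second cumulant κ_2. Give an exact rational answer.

κ_2 = d^2K/dt^2 |_{t=0} = 3/4

M_X(t) = (e^(4*t) - e^(t))/(3*t)
K_X(t) = log M_X(t) = -log(t) + log(e^(4*t) - e^(t)) - log(3)
dK/dt = (4*t*e^(3*t) - t - e^(3*t) + 1)/(t*e^(3*t) - t)
d^2K/dt^2 = (-9*t^2*e^(3*t) + e^(6*t) - 2*e^(3*t) + 1)/(t^2*e^(6*t) - 2*t^2*e^(3*t) + t^2)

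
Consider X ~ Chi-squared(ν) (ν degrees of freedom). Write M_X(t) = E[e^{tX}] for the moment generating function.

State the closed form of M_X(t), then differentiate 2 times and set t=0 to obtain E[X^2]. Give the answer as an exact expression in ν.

E[X^2] = M^(2)(0) = ν*(ν + 2)

M_X(t) = (1 - 2*t)^(-ν/2)
M^(2)(t) = (ν^2 + 2*ν)/(4*t^2*(1 - 2*t)^(ν/2) - 4*t*(1 - 2*t)^(ν/2) + (1 - 2*t)^(ν/2))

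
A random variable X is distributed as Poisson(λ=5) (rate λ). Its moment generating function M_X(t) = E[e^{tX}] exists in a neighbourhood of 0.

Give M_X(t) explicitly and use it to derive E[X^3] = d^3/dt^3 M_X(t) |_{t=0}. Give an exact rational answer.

M_X(t) = e^(5*e^(t) - 5)
dM/dt = 5*e^(-5)*e^(t)*e^(5*e^(t))
d^2M/dt^2 = (25*e^(2*t)*e^(5*e^(t)) + 5*e^(t)*e^(5*e^(t)))*e^(-5)
d^3M/dt^3 = (125*e^(3*t)*e^(5*e^(t)) + 75*e^(2*t)*e^(5*e^(t)) + 5*e^(t)*e^(5*e^(t)))*e^(-5)

E[X^3] = d^3M/dt^3 |_{t=0} = 205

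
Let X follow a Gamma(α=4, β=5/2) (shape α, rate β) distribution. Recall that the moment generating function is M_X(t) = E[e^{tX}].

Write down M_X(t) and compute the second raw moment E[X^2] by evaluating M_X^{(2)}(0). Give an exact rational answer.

E[X^2] = M′′(0) = 16/5

M_X(t) = 625/(16*(5/2 - t)^4)
M′(t) = -5000/(32*t^5 - 400*t^4 + 2000*t^3 - 5000*t^2 + 6250*t - 3125)
M′′(t) = 50000/(64*t^6 - 960*t^5 + 6000*t^4 - 20000*t^3 + 37500*t^2 - 37500*t + 15625)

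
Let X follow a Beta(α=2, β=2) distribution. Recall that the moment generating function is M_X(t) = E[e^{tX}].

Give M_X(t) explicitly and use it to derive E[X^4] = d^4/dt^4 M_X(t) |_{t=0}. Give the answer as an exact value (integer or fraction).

E[X^4] = d^4M/dt^4 |_{t=0} = 1/7

M_X(t) = ₁F₁(2; 4; t)
dM/dt = ₁F₁(3; 5; t)/2
d^2M/dt^2 = 3*₁F₁(4; 6; t)/10
d^3M/dt^3 = ₁F₁(5; 7; t)/5
d^4M/dt^4 = ₁F₁(6; 8; t)/7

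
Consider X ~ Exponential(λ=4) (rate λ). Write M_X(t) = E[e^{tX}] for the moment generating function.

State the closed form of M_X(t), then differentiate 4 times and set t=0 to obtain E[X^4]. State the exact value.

E[X^4] = M^(4)(0) = 3/32

M_X(t) = 4/(4 - t)
M^(4)(t) = -96/(t^5 - 20*t^4 + 160*t^3 - 640*t^2 + 1280*t - 1024)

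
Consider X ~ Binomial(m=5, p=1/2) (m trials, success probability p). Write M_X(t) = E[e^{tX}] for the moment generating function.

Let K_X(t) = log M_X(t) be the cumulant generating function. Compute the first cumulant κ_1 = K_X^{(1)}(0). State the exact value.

M_X(t) = (e^(t)/2 + 1/2)^5
K_X(t) = log M_X(t) = 5*log(e^(t)/2 + 1/2)
K′(t) = 5*e^(t)/(e^(t) + 1)

κ_1 = K′(0) = 5/2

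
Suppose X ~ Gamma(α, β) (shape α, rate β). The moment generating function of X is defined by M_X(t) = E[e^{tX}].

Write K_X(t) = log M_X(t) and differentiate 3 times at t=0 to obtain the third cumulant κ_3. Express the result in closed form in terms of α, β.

M_X(t) = (β/(β - t))^α
K_X(t) = log M_X(t) = α*(log(β) - log(β - t))
dK/dt = -α/(-β + t)
d^2K/dt^2 = α/(β^2 - 2*β*t + t^2)
d^3K/dt^3 = -2*α/(-β^3 + 3*β^2*t - 3*β*t^2 + t^3)

κ_3 = d^3K/dt^3 |_{t=0} = 2*α/β^3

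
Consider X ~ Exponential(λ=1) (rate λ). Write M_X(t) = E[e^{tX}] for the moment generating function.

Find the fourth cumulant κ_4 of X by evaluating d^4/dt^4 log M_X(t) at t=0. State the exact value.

M_X(t) = 1/(1 - t)
K_X(t) = log M_X(t) = -log(1 - t)
D^4[K](t) = 6/(t^4 - 4*t^3 + 6*t^2 - 4*t + 1)

κ_4 = D^4[K](0) = 6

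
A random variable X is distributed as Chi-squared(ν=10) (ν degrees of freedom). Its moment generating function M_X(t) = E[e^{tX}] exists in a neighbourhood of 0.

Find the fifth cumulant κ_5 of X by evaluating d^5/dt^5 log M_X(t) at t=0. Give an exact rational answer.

M_X(t) = (1 - 2*t)^(-5)
K_X(t) = log M_X(t) = -5*log(1 - 2*t)
K′(t) = -10/(2*t - 1)
K′′(t) = 20/(4*t^2 - 4*t + 1)
K′′′(t) = -80/(8*t^3 - 12*t^2 + 6*t - 1)
K′′′′(t) = 480/(16*t^4 - 32*t^3 + 24*t^2 - 8*t + 1)
K′′′′′(t) = -3840/(32*t^5 - 80*t^4 + 80*t^3 - 40*t^2 + 10*t - 1)

κ_5 = K′′′′′(0) = 3840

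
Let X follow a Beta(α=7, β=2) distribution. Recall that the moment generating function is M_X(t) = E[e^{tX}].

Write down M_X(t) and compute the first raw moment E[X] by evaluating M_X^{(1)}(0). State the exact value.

E[X] = D[M](0) = 7/9

M_X(t) = ₁F₁(7; 9; t)
D[M](t) = 7*₁F₁(8; 10; t)/9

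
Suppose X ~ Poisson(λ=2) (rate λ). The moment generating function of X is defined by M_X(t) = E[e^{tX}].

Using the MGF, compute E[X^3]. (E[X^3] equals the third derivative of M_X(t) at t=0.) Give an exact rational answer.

E[X^3] = d^3M/dt^3 |_{t=0} = 22

M_X(t) = e^(2*e^(t) - 2)
dM/dt = 2*e^(-2)*e^(t)*e^(2*e^(t))
d^2M/dt^2 = (4*e^(2*t)*e^(2*e^(t)) + 2*e^(t)*e^(2*e^(t)))*e^(-2)
d^3M/dt^3 = (8*e^(3*t)*e^(2*e^(t)) + 12*e^(2*t)*e^(2*e^(t)) + 2*e^(t)*e^(2*e^(t)))*e^(-2)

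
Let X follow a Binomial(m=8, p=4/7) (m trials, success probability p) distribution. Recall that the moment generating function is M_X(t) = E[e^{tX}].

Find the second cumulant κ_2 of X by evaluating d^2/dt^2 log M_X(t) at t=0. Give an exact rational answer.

M_X(t) = (4*e^(t)/7 + 3/7)^8
K_X(t) = log M_X(t) = 8*log(4*e^(t)/7 + 3/7)
K^(2)(t) = 96*e^(t)/(16*e^(2*t) + 24*e^(t) + 9)

κ_2 = K^(2)(0) = 96/49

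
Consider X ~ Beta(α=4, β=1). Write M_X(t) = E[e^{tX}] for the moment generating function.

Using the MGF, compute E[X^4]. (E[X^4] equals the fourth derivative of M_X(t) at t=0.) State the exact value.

E[X^4] = M′′′′(0) = 1/2

M_X(t) = ₁F₁(4; 5; t)
M′(t) = 4*₁F₁(5; 6; t)/5
M′′(t) = 2*₁F₁(6; 7; t)/3
M′′′(t) = 4*₁F₁(7; 8; t)/7
M′′′′(t) = ₁F₁(8; 9; t)/2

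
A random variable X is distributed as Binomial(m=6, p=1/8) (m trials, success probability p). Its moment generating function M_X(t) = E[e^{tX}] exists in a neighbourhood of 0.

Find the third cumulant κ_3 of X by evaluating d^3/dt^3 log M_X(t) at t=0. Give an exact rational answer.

M_X(t) = (e^(t)/8 + 7/8)^6
K_X(t) = log M_X(t) = 6*log(e^(t)/8 + 7/8)
D^3[K](t) = (-42*e^(2*t) + 294*e^(t))/(e^(3*t) + 21*e^(2*t) + 147*e^(t) + 343)

κ_3 = D^3[K](0) = 63/128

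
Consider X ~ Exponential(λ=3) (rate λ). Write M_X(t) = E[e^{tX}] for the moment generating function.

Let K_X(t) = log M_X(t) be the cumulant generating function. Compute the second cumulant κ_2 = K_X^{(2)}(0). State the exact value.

κ_2 = K^(2)(0) = 1/9

M_X(t) = 3/(3 - t)
K_X(t) = log M_X(t) = -log(3 - t) + log(3)
K^(2)(t) = 1/(t^2 - 6*t + 9)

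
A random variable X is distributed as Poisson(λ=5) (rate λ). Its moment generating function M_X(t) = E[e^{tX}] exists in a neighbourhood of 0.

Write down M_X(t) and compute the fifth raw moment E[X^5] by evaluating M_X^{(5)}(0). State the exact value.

M_X(t) = e^(5*e^(t) - 5)
D^5[M](t) = (3125*e^(5*t)*e^(5*e^(t)) + 6250*e^(4*t)*e^(5*e^(t)) + 3125*e^(3*t)*e^(5*e^(t)) + 375*e^(2*t)*e^(5*e^(t)) + 5*e^(t)*e^(5*e^(t)))*e^(-5)

E[X^5] = D^5[M](0) = 12880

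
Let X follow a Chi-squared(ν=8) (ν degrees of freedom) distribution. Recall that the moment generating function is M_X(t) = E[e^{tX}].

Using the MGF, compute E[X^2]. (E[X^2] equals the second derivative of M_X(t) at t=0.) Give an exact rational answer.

M_X(t) = (1 - 2*t)^(-4)
M′(t) = -8/(32*t^5 - 80*t^4 + 80*t^3 - 40*t^2 + 10*t - 1)
M′′(t) = 80/(64*t^6 - 192*t^5 + 240*t^4 - 160*t^3 + 60*t^2 - 12*t + 1)

E[X^2] = M′′(0) = 80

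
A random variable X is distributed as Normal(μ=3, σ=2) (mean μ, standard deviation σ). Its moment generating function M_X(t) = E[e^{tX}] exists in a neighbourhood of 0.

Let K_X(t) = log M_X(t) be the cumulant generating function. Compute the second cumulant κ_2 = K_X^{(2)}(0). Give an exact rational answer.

M_X(t) = e^(2*t^2 + 3*t)
K_X(t) = log M_X(t) = 2*t^2 + 3*t
D^2[K](t) = 4

κ_2 = D^2[K](0) = 4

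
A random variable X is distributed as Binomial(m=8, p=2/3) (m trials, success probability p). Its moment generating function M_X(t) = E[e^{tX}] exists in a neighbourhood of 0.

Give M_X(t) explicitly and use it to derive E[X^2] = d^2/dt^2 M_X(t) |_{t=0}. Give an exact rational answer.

E[X^2] = d^2M/dt^2 |_{t=0} = 272/9

M_X(t) = (2*e^(t)/3 + 1/3)^8
dM/dt = 2048*e^(8*t)/6561 + 7168*e^(7*t)/6561 + 3584*e^(6*t)/2187 + 8960*e^(5*t)/6561 + 4480*e^(4*t)/6561 + 448*e^(3*t)/2187 + 224*e^(2*t)/6561 + 16*e^(t)/6561
d^2M/dt^2 = 16384*e^(8*t)/6561 + 50176*e^(7*t)/6561 + 7168*e^(6*t)/729 + 44800*e^(5*t)/6561 + 17920*e^(4*t)/6561 + 448*e^(3*t)/729 + 448*e^(2*t)/6561 + 16*e^(t)/6561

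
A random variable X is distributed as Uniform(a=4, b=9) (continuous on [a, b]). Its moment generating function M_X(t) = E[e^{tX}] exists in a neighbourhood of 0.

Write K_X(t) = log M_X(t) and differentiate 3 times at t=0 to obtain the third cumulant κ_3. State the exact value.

M_X(t) = (e^(9*t) - e^(4*t))/(5*t)
K_X(t) = log M_X(t) = -log(t) + log(e^(9*t) - e^(4*t)) - log(5)
K^(3)(t) = (125*t^3*e^(10*t) + 125*t^3*e^(5*t) - 2*e^(15*t) + 6*e^(10*t) - 6*e^(5*t) + 2)/(t^3*e^(15*t) - 3*t^3*e^(10*t) + 3*t^3*e^(5*t) - t^3)

κ_3 = K^(3)(0) = 0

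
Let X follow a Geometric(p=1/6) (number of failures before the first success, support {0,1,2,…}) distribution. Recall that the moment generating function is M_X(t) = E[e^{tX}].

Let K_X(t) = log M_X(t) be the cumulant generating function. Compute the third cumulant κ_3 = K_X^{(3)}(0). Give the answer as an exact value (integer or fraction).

M_X(t) = 1/(6*(1 - 5*e^(t)/6))
K_X(t) = log M_X(t) = -log(1 - 5*e^(t)/6) - log(6)
D^3[K](t) = (-150*e^(2*t) - 180*e^(t))/(125*e^(3*t) - 450*e^(2*t) + 540*e^(t) - 216)

κ_3 = D^3[K](0) = 330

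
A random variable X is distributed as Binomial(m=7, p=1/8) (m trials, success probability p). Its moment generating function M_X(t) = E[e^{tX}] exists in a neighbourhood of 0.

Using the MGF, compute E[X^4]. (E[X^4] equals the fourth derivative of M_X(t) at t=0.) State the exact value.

M_X(t) = (e^(t)/8 + 7/8)^7

E[X^4] = M^(4)(0) = 4165/512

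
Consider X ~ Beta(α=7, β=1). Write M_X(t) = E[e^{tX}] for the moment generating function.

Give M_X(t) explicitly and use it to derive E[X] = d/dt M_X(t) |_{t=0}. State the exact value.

M_X(t) = ₁F₁(7; 8; t)
dM/dt = 7*₁F₁(8; 9; t)/8

E[X] = dM/dt |_{t=0} = 7/8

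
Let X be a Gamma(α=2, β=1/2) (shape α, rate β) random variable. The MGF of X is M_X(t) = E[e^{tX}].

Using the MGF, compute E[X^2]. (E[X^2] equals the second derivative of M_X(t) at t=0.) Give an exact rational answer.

E[X^2] = M^(2)(0) = 24

M_X(t) = 1/(4*(1/2 - t)^2)
M^(2)(t) = 24/(16*t^4 - 32*t^3 + 24*t^2 - 8*t + 1)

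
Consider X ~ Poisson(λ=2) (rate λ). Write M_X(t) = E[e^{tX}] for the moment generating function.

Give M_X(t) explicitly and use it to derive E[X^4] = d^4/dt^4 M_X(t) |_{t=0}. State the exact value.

E[X^4] = M′′′′(0) = 94

M_X(t) = e^(2*e^(t) - 2)
M′(t) = 2*e^(-2)*e^(t)*e^(2*e^(t))
M′′(t) = (4*e^(2*t)*e^(2*e^(t)) + 2*e^(t)*e^(2*e^(t)))*e^(-2)
M′′′(t) = (8*e^(3*t)*e^(2*e^(t)) + 12*e^(2*t)*e^(2*e^(t)) + 2*e^(t)*e^(2*e^(t)))*e^(-2)
M′′′′(t) = (16*e^(4*t)*e^(2*e^(t)) + 48*e^(3*t)*e^(2*e^(t)) + 28*e^(2*t)*e^(2*e^(t)) + 2*e^(t)*e^(2*e^(t)))*e^(-2)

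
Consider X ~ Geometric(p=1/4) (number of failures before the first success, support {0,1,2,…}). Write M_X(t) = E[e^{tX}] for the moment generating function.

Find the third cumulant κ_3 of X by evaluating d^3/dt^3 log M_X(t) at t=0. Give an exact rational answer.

M_X(t) = 1/(4*(1 - 3*e^(t)/4))
K_X(t) = log M_X(t) = -log(1 - 3*e^(t)/4) - 2*log(2)
dK/dt = -3*e^(t)/(3*e^(t) - 4)
d^2K/dt^2 = 12*e^(t)/(9*e^(2*t) - 24*e^(t) + 16)
d^3K/dt^3 = (-36*e^(2*t) - 48*e^(t))/(27*e^(3*t) - 108*e^(2*t) + 144*e^(t) - 64)

κ_3 = d^3K/dt^3 |_{t=0} = 84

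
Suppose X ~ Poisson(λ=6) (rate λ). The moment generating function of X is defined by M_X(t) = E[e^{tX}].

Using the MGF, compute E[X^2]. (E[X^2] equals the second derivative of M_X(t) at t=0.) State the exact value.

E[X^2] = D^2[M](0) = 42

M_X(t) = e^(6*e^(t) - 6)
D^2[M](t) = (36*e^(2*t)*e^(6*e^(t)) + 6*e^(t)*e^(6*e^(t)))*e^(-6)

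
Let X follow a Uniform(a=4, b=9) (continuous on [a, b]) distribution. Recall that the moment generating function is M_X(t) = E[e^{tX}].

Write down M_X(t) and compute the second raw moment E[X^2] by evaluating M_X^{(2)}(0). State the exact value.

M_X(t) = (e^(9*t) - e^(4*t))/(5*t)
M′(t) = (9*t*e^(9*t) - 4*t*e^(4*t) - e^(9*t) + e^(4*t))/(5*t^2)
M′′(t) = (81*t^2*e^(9*t) - 16*t^2*e^(4*t) - 18*t*e^(9*t) + 8*t*e^(4*t) + 2*e^(9*t) - 2*e^(4*t))/(5*t^3)

E[X^2] = M′′(0) = 133/3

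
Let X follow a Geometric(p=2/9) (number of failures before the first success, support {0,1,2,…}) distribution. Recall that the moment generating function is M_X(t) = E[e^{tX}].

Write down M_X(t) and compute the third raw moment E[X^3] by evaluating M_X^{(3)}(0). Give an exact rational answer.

E[X^3] = M′′′(0) = 1337/4

M_X(t) = 2/(9*(1 - 7*e^(t)/9))
M′(t) = 14*e^(t)/(49*e^(2*t) - 126*e^(t) + 81)
M′′(t) = (-98*e^(2*t) - 126*e^(t))/(343*e^(3*t) - 1323*e^(2*t) + 1701*e^(t) - 729)
M′′′(t) = (686*e^(3*t) + 3528*e^(2*t) + 1134*e^(t))/(2401*e^(4*t) - 12348*e^(3*t) + 23814*e^(2*t) - 20412*e^(t) + 6561)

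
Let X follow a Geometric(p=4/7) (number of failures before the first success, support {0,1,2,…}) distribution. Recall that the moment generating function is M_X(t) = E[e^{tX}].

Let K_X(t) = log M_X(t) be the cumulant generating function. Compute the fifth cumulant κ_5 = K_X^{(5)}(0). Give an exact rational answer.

κ_5 = d^5K/dt^5 |_{t=0} = 7035/128

M_X(t) = 4/(7*(1 - 3*e^(t)/7))
K_X(t) = log M_X(t) = -log(1 - 3*e^(t)/7) - log(7) + 2*log(2)
dK/dt = -3*e^(t)/(3*e^(t) - 7)
d^2K/dt^2 = 21*e^(t)/(9*e^(2*t) - 42*e^(t) + 49)
d^3K/dt^3 = (-63*e^(2*t) - 147*e^(t))/(27*e^(3*t) - 189*e^(2*t) + 441*e^(t) - 343)
d^4K/dt^4 = (189*e^(3*t) + 1764*e^(2*t) + 1029*e^(t))/(81*e^(4*t) - 756*e^(3*t) + 2646*e^(2*t) - 4116*e^(t) + 2401)
d^5K/dt^5 = (-567*e^(4*t) - 14553*e^(3*t) - 33957*e^(2*t) - 7203*e^(t))/(243*e^(5*t) - 2835*e^(4*t) + 13230*e^(3*t) - 30870*e^(2*t) + 36015*e^(t) - 16807)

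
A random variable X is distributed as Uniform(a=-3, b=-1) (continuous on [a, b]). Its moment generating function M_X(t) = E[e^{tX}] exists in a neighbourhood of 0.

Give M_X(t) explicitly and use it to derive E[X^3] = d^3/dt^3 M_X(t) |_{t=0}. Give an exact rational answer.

M_X(t) = (e^(-t) - e^(-3*t))/(2*t)
D^3[M](t) = (-t^3*e^(2*t) + 27*t^3 - 3*t^2*e^(2*t) + 27*t^2 - 6*t*e^(2*t) + 18*t - 6*e^(2*t) + 6)*e^(-3*t)/(2*t^4)

E[X^3] = D^3[M](0) = -10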